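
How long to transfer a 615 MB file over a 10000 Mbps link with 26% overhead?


Effective throughput = 10000 * (1 - 26/100) = 7400 Mbps
File size in Mb = 615 * 8 = 4920 Mb
Time = 4920 / 7400
Time = 0.6649 seconds


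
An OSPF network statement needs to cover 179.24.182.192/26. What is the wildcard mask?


Subnet mask: 255.255.255.192
Wildcard = 255.255.255.255 - subnet mask
255 - 255 = 0
255 - 255 = 0
255 - 255 = 0
255 - 192 = 63
Wildcard: 0.0.0.63


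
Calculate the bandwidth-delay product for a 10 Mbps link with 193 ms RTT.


BDP = bandwidth * RTT
= 10 Mbps * 193 ms
= 10 * 1e6 * 193 / 1000 bits
= 1930000 bits
= 241250 bytes
= 235.5957 KB
BDP = 1930000 bits (241250 bytes)


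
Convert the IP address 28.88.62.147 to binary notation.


28 = 00011100
88 = 01011000
62 = 00111110
147 = 10010011
Binary: 00011100.01011000.00111110.10010011


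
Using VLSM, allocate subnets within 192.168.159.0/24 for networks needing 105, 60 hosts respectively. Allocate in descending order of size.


105 hosts -> /25 (126 usable): 192.168.159.0/25
60 hosts -> /26 (62 usable): 192.168.159.128/26
Allocation: 192.168.159.0/25 (105 hosts, 126 usable); 192.168.159.128/26 (60 hosts, 62 usable)


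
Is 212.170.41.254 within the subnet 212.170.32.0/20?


Subnet network: 212.170.32.0
Test IP AND mask: 212.170.32.0
Yes, 212.170.41.254 is in 212.170.32.0/20


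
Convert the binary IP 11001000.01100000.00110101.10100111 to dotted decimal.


11001000 = 200
01100000 = 96
00110101 = 53
10100111 = 167
IP: 200.96.53.167


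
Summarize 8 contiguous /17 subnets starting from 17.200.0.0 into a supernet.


Original prefix: /17
Number of subnets: 8 = 2^3
New prefix = 17 - 3 = 14
Supernet: 17.200.0.0/14


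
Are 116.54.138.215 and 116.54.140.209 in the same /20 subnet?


Mask: 255.255.240.0
116.54.138.215 AND mask = 116.54.128.0
116.54.140.209 AND mask = 116.54.128.0
Yes, same subnet (116.54.128.0)


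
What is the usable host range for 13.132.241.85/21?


Network: 13.132.240.0
Broadcast: 13.132.247.255
First usable = network + 1
Last usable = broadcast - 1
Range: 13.132.240.1 to 13.132.247.254


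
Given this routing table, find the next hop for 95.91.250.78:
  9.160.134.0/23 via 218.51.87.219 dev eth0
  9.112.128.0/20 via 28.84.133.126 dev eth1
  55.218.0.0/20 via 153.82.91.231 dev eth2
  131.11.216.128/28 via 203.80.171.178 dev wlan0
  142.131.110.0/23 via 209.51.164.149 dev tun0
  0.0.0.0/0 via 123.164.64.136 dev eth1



Longest prefix match for 95.91.250.78:
  /23 9.160.134.0: no
  /20 9.112.128.0: no
  /20 55.218.0.0: no
  /28 131.11.216.128: no
  /23 142.131.110.0: no
  /0 0.0.0.0: MATCH
Selected: next-hop 123.164.64.136 via eth1 (matched /0)


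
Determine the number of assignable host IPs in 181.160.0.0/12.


Host bits = 32 - 12 = 20
Total addresses = 2^20 = 1048576
Usable = total - 2 (network and broadcast)
Usable hosts: 1048574


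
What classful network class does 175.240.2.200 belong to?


First octet: 175
Binary: 10101111
10xxxxxx -> Class B (128-191)
Class B, default mask 255.255.0.0 (/16)


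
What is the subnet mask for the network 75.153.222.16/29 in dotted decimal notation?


/29 means 29 network bits, 3 host bits
Binary: 11111111111111111111111111111000
Mask: 255.255.255.248


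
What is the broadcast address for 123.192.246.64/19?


Network: 123.192.224.0/19
Host bits = 13
Set all host bits to 1:
Broadcast: 123.192.255.255


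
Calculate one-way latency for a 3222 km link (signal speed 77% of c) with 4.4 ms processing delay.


Speed = 0.77 * 3e5 km/s = 231000 km/s
Propagation delay = 3222 / 231000 = 0.0139 s = 13.9481 ms
Processing delay = 4.4 ms
Total one-way latency = 18.3481 ms


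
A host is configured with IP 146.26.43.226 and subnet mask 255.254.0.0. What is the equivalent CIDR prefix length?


Binary: 11111111.11111110.00000000.00000000
Count leading 1s
Prefix: /15


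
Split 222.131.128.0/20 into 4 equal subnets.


New prefix = 20 + 2 = 22
Each subnet has 1024 addresses
  222.131.128.0/22
  222.131.132.0/22
  222.131.136.0/22
  222.131.140.0/22
Subnets: 222.131.128.0/22, 222.131.132.0/22, 222.131.136.0/22, 222.131.140.0/22


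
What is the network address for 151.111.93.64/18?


IP:   10010111.01101111.01011101.01000000
Mask: 11111111.11111111.11000000.00000000
AND operation:
Net:  10010111.01101111.01000000.00000000
Network: 151.111.64.0/18


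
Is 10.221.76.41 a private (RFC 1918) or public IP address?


RFC 1918 private ranges:
  10.0.0.0/8 (10.0.0.0 - 10.255.255.255)
  172.16.0.0/12 (172.16.0.0 - 172.31.255.255)
  192.168.0.0/16 (192.168.0.0 - 192.168.255.255)
Private (in 10.0.0.0/8)


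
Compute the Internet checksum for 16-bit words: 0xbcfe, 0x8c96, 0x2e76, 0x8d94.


Sum all words (with carry folding):
+ 0xbcfe = 0xbcfe
+ 0x8c96 = 0x4995
+ 0x2e76 = 0x780b
+ 0x8d94 = 0x05a0
One's complement: ~0x05a0
Checksum = 0xfa5f


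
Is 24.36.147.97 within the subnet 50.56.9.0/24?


Subnet network: 50.56.9.0
Test IP AND mask: 24.36.147.0
No, 24.36.147.97 is not in 50.56.9.0/24


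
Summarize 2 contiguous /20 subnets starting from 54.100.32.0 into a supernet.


Original prefix: /20
Number of subnets: 2 = 2^1
New prefix = 20 - 1 = 19
Supernet: 54.100.32.0/19


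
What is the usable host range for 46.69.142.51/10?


Network: 46.64.0.0
Broadcast: 46.127.255.255
First usable = network + 1
Last usable = broadcast - 1
Range: 46.64.0.1 to 46.127.255.254


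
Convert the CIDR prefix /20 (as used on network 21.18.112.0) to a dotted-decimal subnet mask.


/20 means 20 network bits, 12 host bits
Binary: 11111111111111111111000000000000
Mask: 255.255.240.0


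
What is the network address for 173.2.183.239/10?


IP:   10101101.00000010.10110111.11101111
Mask: 11111111.11000000.00000000.00000000
AND operation:
Net:  10101101.00000000.00000000.00000000
Network: 173.0.0.0/10


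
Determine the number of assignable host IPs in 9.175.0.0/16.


Host bits = 32 - 16 = 16
Total addresses = 2^16 = 65536
Usable = total - 2 (network and broadcast)
Usable hosts: 65534


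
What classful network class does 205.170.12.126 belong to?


First octet: 205
Binary: 11001101
110xxxxx -> Class C (192-223)
Class C, default mask 255.255.255.0 (/24)


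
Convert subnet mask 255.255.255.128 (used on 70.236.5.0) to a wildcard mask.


Subnet mask: 255.255.255.128
Wildcard = 255.255.255.255 - subnet mask
255 - 255 = 0
255 - 255 = 0
255 - 255 = 0
255 - 128 = 127
Wildcard: 0.0.0.127


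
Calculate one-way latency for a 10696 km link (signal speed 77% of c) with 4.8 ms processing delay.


Speed = 0.77 * 3e5 km/s = 231000 km/s
Propagation delay = 10696 / 231000 = 0.0463 s = 46.303 ms
Processing delay = 4.8 ms
Total one-way latency = 51.103 ms


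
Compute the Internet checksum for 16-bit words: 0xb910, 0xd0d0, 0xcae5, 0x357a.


Sum all words (with carry folding):
+ 0xb910 = 0xb910
+ 0xd0d0 = 0x89e1
+ 0xcae5 = 0x54c7
+ 0x357a = 0x8a41
One's complement: ~0x8a41
Checksum = 0x75be


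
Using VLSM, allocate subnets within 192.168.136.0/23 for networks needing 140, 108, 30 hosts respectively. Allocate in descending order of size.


140 hosts -> /24 (254 usable): 192.168.136.0/24
108 hosts -> /25 (126 usable): 192.168.137.0/25
30 hosts -> /27 (30 usable): 192.168.137.128/27
Allocation: 192.168.136.0/24 (140 hosts, 254 usable); 192.168.137.0/25 (108 hosts, 126 usable); 192.168.137.128/27 (30 hosts, 30 usable)


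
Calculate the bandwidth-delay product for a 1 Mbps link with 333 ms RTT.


BDP = bandwidth * RTT
= 1 Mbps * 333 ms
= 1 * 1e6 * 333 / 1000 bits
= 333000 bits
= 41625 bytes
= 40.6494 KB
BDP = 333000 bits (41625 bytes)


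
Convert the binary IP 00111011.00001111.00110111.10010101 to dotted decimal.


00111011 = 59
00001111 = 15
00110111 = 55
10010101 = 149
IP: 59.15.55.149


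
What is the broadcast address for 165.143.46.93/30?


Network: 165.143.46.92/30
Host bits = 2
Set all host bits to 1:
Broadcast: 165.143.46.95


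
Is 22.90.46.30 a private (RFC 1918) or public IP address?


RFC 1918 private ranges:
  10.0.0.0/8 (10.0.0.0 - 10.255.255.255)
  172.16.0.0/12 (172.16.0.0 - 172.31.255.255)
  192.168.0.0/16 (192.168.0.0 - 192.168.255.255)
Public (not in any RFC 1918 range)


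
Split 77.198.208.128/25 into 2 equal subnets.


New prefix = 25 + 1 = 26
Each subnet has 64 addresses
  77.198.208.128/26
  77.198.208.192/26
Subnets: 77.198.208.128/26, 77.198.208.192/26


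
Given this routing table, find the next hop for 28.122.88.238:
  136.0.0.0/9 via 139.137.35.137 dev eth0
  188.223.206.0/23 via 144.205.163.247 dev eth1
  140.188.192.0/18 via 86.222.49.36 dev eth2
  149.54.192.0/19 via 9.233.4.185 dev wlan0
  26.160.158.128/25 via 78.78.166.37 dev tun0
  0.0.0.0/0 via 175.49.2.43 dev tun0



Longest prefix match for 28.122.88.238:
  /9 136.0.0.0: no
  /23 188.223.206.0: no
  /18 140.188.192.0: no
  /19 149.54.192.0: no
  /25 26.160.158.128: no
  /0 0.0.0.0: MATCH
Selected: next-hop 175.49.2.43 via tun0 (matched /0)


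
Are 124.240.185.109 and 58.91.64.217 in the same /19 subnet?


Mask: 255.255.224.0
124.240.185.109 AND mask = 124.240.160.0
58.91.64.217 AND mask = 58.91.64.0
No, different subnets (124.240.160.0 vs 58.91.64.0)


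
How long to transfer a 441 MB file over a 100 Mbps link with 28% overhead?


Effective throughput = 100 * (1 - 28/100) = 72 Mbps
File size in Mb = 441 * 8 = 3528 Mb
Time = 3528 / 72
Time = 49 seconds


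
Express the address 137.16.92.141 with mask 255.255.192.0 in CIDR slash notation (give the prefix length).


Binary: 11111111.11111111.11000000.00000000
Count leading 1s
Prefix: /18


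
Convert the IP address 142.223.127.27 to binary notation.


142 = 10001110
223 = 11011111
127 = 01111111
27 = 00011011
Binary: 10001110.11011111.01111111.00011011


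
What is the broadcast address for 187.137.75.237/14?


Network: 187.136.0.0/14
Host bits = 18
Set all host bits to 1:
Broadcast: 187.139.255.255


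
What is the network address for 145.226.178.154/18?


IP:   10010001.11100010.10110010.10011010
Mask: 11111111.11111111.11000000.00000000
AND operation:
Net:  10010001.11100010.10000000.00000000
Network: 145.226.128.0/18


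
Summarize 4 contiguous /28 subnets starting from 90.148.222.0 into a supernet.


Original prefix: /28
Number of subnets: 4 = 2^2
New prefix = 28 - 2 = 26
Supernet: 90.148.222.0/26


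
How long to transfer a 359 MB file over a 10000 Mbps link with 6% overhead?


Effective throughput = 10000 * (1 - 6/100) = 9400 Mbps
File size in Mb = 359 * 8 = 2872 Mb
Time = 2872 / 9400
Time = 0.3055 seconds


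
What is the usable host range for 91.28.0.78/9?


Network: 91.0.0.0
Broadcast: 91.127.255.255
First usable = network + 1
Last usable = broadcast - 1
Range: 91.0.0.1 to 91.127.255.254


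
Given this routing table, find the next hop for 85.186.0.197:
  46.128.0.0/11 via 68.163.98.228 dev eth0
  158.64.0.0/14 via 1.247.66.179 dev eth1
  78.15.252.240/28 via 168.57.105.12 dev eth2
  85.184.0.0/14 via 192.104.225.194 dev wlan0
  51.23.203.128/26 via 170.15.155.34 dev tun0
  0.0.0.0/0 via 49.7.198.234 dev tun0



Longest prefix match for 85.186.0.197:
  /11 46.128.0.0: no
  /14 158.64.0.0: no
  /28 78.15.252.240: no
  /14 85.184.0.0: MATCH
  /26 51.23.203.128: no
  /0 0.0.0.0: MATCH
Selected: next-hop 192.104.225.194 via wlan0 (matched /14)


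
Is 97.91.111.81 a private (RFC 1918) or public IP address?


RFC 1918 private ranges:
  10.0.0.0/8 (10.0.0.0 - 10.255.255.255)
  172.16.0.0/12 (172.16.0.0 - 172.31.255.255)
  192.168.0.0/16 (192.168.0.0 - 192.168.255.255)
Public (not in any RFC 1918 range)


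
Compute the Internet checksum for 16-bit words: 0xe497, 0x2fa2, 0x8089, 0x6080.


Sum all words (with carry folding):
+ 0xe497 = 0xe497
+ 0x2fa2 = 0x143a
+ 0x8089 = 0x94c3
+ 0x6080 = 0xf543
One's complement: ~0xf543
Checksum = 0x0abc


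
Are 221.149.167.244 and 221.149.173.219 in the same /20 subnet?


Mask: 255.255.240.0
221.149.167.244 AND mask = 221.149.160.0
221.149.173.219 AND mask = 221.149.160.0
Yes, same subnet (221.149.160.0)


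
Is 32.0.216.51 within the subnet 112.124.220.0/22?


Subnet network: 112.124.220.0
Test IP AND mask: 32.0.216.0
No, 32.0.216.51 is not in 112.124.220.0/22


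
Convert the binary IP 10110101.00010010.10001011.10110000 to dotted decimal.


10110101 = 181
00010010 = 18
10001011 = 139
10110000 = 176
IP: 181.18.139.176


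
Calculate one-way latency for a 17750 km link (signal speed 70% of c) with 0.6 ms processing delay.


Speed = 0.7 * 3e5 km/s = 210000 km/s
Propagation delay = 17750 / 210000 = 0.0845 s = 84.5238 ms
Processing delay = 0.6 ms
Total one-way latency = 85.1238 ms


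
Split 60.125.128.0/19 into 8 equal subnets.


New prefix = 19 + 3 = 22
Each subnet has 1024 addresses
  60.125.128.0/22
  60.125.132.0/22
  60.125.136.0/22
  60.125.140.0/22
  60.125.144.0/22
  60.125.148.0/22
  60.125.152.0/22
  60.125.156.0/22
Subnets: 60.125.128.0/22, 60.125.132.0/22, 60.125.136.0/22, 60.125.140.0/22, 60.125.144.0/22, 60.125.148.0/22, 60.125.152.0/22, 60.125.156.0/22


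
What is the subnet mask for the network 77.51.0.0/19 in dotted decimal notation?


/19 means 19 network bits, 13 host bits
Binary: 11111111111111111110000000000000
Mask: 255.255.224.0


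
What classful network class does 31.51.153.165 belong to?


First octet: 31
Binary: 00011111
0xxxxxxx -> Class A (1-126)
Class A, default mask 255.0.0.0 (/8)


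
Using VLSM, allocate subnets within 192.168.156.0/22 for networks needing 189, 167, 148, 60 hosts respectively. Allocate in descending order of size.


189 hosts -> /24 (254 usable): 192.168.156.0/24
167 hosts -> /24 (254 usable): 192.168.157.0/24
148 hosts -> /24 (254 usable): 192.168.158.0/24
60 hosts -> /26 (62 usable): 192.168.159.0/26
Allocation: 192.168.156.0/24 (189 hosts, 254 usable); 192.168.157.0/24 (167 hosts, 254 usable); 192.168.158.0/24 (148 hosts, 254 usable); 192.168.159.0/26 (60 hosts, 62 usable)


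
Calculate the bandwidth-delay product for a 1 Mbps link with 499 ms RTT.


BDP = bandwidth * RTT
= 1 Mbps * 499 ms
= 1 * 1e6 * 499 / 1000 bits
= 499000 bits
= 62375 bytes
= 60.9131 KB
BDP = 499000 bits (62375 bytes)


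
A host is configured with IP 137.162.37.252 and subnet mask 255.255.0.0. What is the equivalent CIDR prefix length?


Binary: 11111111.11111111.00000000.00000000
Count leading 1s
Prefix: /16


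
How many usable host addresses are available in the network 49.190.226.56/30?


Host bits = 32 - 30 = 2
Total addresses = 2^2 = 4
Usable = total - 2 (network and broadcast)
Usable hosts: 2


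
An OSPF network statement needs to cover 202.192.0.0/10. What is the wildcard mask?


Subnet mask: 255.192.0.0
Wildcard = 255.255.255.255 - subnet mask
255 - 255 = 0
255 - 192 = 63
255 - 0 = 255
255 - 0 = 255
Wildcard: 0.63.255.255


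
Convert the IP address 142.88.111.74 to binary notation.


142 = 10001110
88 = 01011000
111 = 01101111
74 = 01001010
Binary: 10001110.01011000.01101111.01001010


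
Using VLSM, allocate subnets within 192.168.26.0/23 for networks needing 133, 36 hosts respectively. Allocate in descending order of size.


133 hosts -> /24 (254 usable): 192.168.26.0/24
36 hosts -> /26 (62 usable): 192.168.27.0/26
Allocation: 192.168.26.0/24 (133 hosts, 254 usable); 192.168.27.0/26 (36 hosts, 62 usable)


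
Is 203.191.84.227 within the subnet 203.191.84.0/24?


Subnet network: 203.191.84.0
Test IP AND mask: 203.191.84.0
Yes, 203.191.84.227 is in 203.191.84.0/24


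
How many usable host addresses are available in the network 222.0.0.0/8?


Host bits = 32 - 8 = 24
Total addresses = 2^24 = 16777216
Usable = total - 2 (network and broadcast)
Usable hosts: 16777214


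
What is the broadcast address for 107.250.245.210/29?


Network: 107.250.245.208/29
Host bits = 3
Set all host bits to 1:
Broadcast: 107.250.245.215


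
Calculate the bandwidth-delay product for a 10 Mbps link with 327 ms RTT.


BDP = bandwidth * RTT
= 10 Mbps * 327 ms
= 10 * 1e6 * 327 / 1000 bits
= 3270000 bits
= 408750 bytes
= 399.1699 KB
BDP = 3270000 bits (408750 bytes)


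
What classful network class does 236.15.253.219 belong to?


First octet: 236
Binary: 11101100
1110xxxx -> Class D (224-239)
Class D (multicast), default mask N/A


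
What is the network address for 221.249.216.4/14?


IP:   11011101.11111001.11011000.00000100
Mask: 11111111.11111100.00000000.00000000
AND operation:
Net:  11011101.11111000.00000000.00000000
Network: 221.248.0.0/14


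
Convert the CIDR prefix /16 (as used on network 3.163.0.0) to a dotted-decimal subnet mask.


/16 means 16 network bits, 16 host bits
Binary: 11111111111111110000000000000000
Mask: 255.255.0.0


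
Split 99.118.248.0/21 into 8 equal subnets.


New prefix = 21 + 3 = 24
Each subnet has 256 addresses
  99.118.248.0/24
  99.118.249.0/24
  99.118.250.0/24
  99.118.251.0/24
  99.118.252.0/24
  99.118.253.0/24
  99.118.254.0/24
  99.118.255.0/24
Subnets: 99.118.248.0/24, 99.118.249.0/24, 99.118.250.0/24, 99.118.251.0/24, 99.118.252.0/24, 99.118.253.0/24, 99.118.254.0/24, 99.118.255.0/24


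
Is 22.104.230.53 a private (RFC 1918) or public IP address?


RFC 1918 private ranges:
  10.0.0.0/8 (10.0.0.0 - 10.255.255.255)
  172.16.0.0/12 (172.16.0.0 - 172.31.255.255)
  192.168.0.0/16 (192.168.0.0 - 192.168.255.255)
Public (not in any RFC 1918 range)


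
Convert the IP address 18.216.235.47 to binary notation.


18 = 00010010
216 = 11011000
235 = 11101011
47 = 00101111
Binary: 00010010.11011000.11101011.00101111


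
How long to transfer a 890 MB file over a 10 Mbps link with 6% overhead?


Effective throughput = 10 * (1 - 6/100) = 9.4 Mbps
File size in Mb = 890 * 8 = 7120 Mb
Time = 7120 / 9.4
Time = 757.4468 seconds


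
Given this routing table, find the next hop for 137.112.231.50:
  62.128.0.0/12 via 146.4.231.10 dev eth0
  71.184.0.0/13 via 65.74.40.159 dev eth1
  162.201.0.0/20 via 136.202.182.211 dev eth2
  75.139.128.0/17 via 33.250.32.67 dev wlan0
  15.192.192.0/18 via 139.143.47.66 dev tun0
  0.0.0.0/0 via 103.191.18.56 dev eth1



Longest prefix match for 137.112.231.50:
  /12 62.128.0.0: no
  /13 71.184.0.0: no
  /20 162.201.0.0: no
  /17 75.139.128.0: no
  /18 15.192.192.0: no
  /0 0.0.0.0: MATCH
Selected: next-hop 103.191.18.56 via eth1 (matched /0)


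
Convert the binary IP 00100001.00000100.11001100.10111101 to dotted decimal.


00100001 = 33
00000100 = 4
11001100 = 204
10111101 = 189
IP: 33.4.204.189


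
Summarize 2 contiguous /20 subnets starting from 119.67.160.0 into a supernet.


Original prefix: /20
Number of subnets: 2 = 2^1
New prefix = 20 - 1 = 19
Supernet: 119.67.160.0/19


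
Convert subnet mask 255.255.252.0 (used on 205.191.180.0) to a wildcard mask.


Subnet mask: 255.255.252.0
Wildcard = 255.255.255.255 - subnet mask
255 - 255 = 0
255 - 255 = 0
255 - 252 = 3
255 - 0 = 255
Wildcard: 0.0.3.255


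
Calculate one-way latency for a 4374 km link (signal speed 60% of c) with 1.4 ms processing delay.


Speed = 0.6 * 3e5 km/s = 180000 km/s
Propagation delay = 4374 / 180000 = 0.0243 s = 24.3 ms
Processing delay = 1.4 ms
Total one-way latency = 25.7 ms


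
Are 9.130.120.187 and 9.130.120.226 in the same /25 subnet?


Mask: 255.255.255.128
9.130.120.187 AND mask = 9.130.120.128
9.130.120.226 AND mask = 9.130.120.128
Yes, same subnet (9.130.120.128)


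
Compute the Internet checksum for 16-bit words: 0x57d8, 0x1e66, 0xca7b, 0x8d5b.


Sum all words (with carry folding):
+ 0x57d8 = 0x57d8
+ 0x1e66 = 0x763e
+ 0xca7b = 0x40ba
+ 0x8d5b = 0xce15
One's complement: ~0xce15
Checksum = 0x31ea


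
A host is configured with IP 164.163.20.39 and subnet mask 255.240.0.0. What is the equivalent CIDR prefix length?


Binary: 11111111.11110000.00000000.00000000
Count leading 1s
Prefix: /12


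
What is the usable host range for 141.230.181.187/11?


Network: 141.224.0.0
Broadcast: 141.255.255.255
First usable = network + 1
Last usable = broadcast - 1
Range: 141.224.0.1 to 141.255.255.254


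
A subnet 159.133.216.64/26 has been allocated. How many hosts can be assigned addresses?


Host bits = 32 - 26 = 6
Total addresses = 2^6 = 64
Usable = total - 2 (network and broadcast)
Usable hosts: 62


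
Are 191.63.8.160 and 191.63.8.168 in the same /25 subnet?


Mask: 255.255.255.128
191.63.8.160 AND mask = 191.63.8.128
191.63.8.168 AND mask = 191.63.8.128
Yes, same subnet (191.63.8.128)


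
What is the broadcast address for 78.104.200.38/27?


Network: 78.104.200.32/27
Host bits = 5
Set all host bits to 1:
Broadcast: 78.104.200.63


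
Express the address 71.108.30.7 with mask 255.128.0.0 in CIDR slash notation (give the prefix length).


Binary: 11111111.10000000.00000000.00000000
Count leading 1s
Prefix: /9


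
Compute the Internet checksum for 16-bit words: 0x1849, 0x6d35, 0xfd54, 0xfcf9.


Sum all words (with carry folding):
+ 0x1849 = 0x1849
+ 0x6d35 = 0x857e
+ 0xfd54 = 0x82d3
+ 0xfcf9 = 0x7fcd
One's complement: ~0x7fcd
Checksum = 0x8032


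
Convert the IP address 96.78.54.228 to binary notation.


96 = 01100000
78 = 01001110
54 = 00110110
228 = 11100100
Binary: 01100000.01001110.00110110.11100100


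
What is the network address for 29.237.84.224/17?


IP:   00011101.11101101.01010100.11100000
Mask: 11111111.11111111.10000000.00000000
AND operation:
Net:  00011101.11101101.00000000.00000000
Network: 29.237.0.0/17


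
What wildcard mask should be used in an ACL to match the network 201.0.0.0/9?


Subnet mask: 255.128.0.0
Wildcard = 255.255.255.255 - subnet mask
255 - 255 = 0
255 - 128 = 127
255 - 0 = 255
255 - 0 = 255
Wildcard: 0.127.255.255


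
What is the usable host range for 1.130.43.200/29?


Network: 1.130.43.200
Broadcast: 1.130.43.207
First usable = network + 1
Last usable = broadcast - 1
Range: 1.130.43.201 to 1.130.43.206


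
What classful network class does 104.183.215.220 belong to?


First octet: 104
Binary: 01101000
0xxxxxxx -> Class A (1-126)
Class A, default mask 255.0.0.0 (/8)


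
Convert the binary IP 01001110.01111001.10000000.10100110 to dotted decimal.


01001110 = 78
01111001 = 121
10000000 = 128
10100110 = 166
IP: 78.121.128.166


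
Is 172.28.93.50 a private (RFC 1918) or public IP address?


RFC 1918 private ranges:
  10.0.0.0/8 (10.0.0.0 - 10.255.255.255)
  172.16.0.0/12 (172.16.0.0 - 172.31.255.255)
  192.168.0.0/16 (192.168.0.0 - 192.168.255.255)
Private (in 172.16.0.0/12)


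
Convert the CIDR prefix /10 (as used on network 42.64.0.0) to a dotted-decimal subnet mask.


/10 means 10 network bits, 22 host bits
Binary: 11111111110000000000000000000000
Mask: 255.192.0.0


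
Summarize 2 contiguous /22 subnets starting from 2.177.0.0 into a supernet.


Original prefix: /22
Number of subnets: 2 = 2^1
New prefix = 22 - 1 = 21
Supernet: 2.177.0.0/21


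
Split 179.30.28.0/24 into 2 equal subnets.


New prefix = 24 + 1 = 25
Each subnet has 128 addresses
  179.30.28.0/25
  179.30.28.128/25
Subnets: 179.30.28.0/25, 179.30.28.128/25


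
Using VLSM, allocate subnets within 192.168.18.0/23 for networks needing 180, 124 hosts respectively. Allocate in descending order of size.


180 hosts -> /24 (254 usable): 192.168.18.0/24
124 hosts -> /25 (126 usable): 192.168.19.0/25
Allocation: 192.168.18.0/24 (180 hosts, 254 usable); 192.168.19.0/25 (124 hosts, 126 usable)


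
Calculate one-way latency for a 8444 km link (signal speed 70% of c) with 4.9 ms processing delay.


Speed = 0.7 * 3e5 km/s = 210000 km/s
Propagation delay = 8444 / 210000 = 0.0402 s = 40.2095 ms
Processing delay = 4.9 ms
Total one-way latency = 45.1095 ms


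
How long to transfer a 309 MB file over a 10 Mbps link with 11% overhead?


Effective throughput = 10 * (1 - 11/100) = 8.9 Mbps
File size in Mb = 309 * 8 = 2472 Mb
Time = 2472 / 8.9
Time = 277.7528 seconds


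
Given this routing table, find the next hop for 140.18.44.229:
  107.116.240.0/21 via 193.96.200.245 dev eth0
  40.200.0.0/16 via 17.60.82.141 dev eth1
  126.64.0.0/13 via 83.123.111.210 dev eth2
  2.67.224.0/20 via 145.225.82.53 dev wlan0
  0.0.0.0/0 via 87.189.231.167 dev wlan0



Longest prefix match for 140.18.44.229:
  /21 107.116.240.0: no
  /16 40.200.0.0: no
  /13 126.64.0.0: no
  /20 2.67.224.0: no
  /0 0.0.0.0: MATCH
Selected: next-hop 87.189.231.167 via wlan0 (matched /0)


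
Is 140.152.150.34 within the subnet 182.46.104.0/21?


Subnet network: 182.46.104.0
Test IP AND mask: 140.152.144.0
No, 140.152.150.34 is not in 182.46.104.0/21


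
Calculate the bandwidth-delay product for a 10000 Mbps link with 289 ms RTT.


BDP = bandwidth * RTT
= 10000 Mbps * 289 ms
= 10000 * 1e6 * 289 / 1000 bits
= 2890000000 bits
= 361250000 bytes
= 352783.2031 KB
BDP = 2890000000 bits (361250000 bytes)


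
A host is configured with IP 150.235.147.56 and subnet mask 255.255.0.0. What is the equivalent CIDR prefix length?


Binary: 11111111.11111111.00000000.00000000
Count leading 1s
Prefix: /16


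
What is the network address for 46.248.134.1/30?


IP:   00101110.11111000.10000110.00000001
Mask: 11111111.11111111.11111111.11111100
AND operation:
Net:  00101110.11111000.10000110.00000000
Network: 46.248.134.0/30


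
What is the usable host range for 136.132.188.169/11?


Network: 136.128.0.0
Broadcast: 136.159.255.255
First usable = network + 1
Last usable = broadcast - 1
Range: 136.128.0.1 to 136.159.255.254


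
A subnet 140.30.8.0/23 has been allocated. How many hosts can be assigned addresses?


Host bits = 32 - 23 = 9
Total addresses = 2^9 = 512
Usable = total - 2 (network and broadcast)
Usable hosts: 510


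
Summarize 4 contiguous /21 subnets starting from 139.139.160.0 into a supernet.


Original prefix: /21
Number of subnets: 4 = 2^2
New prefix = 21 - 2 = 19
Supernet: 139.139.160.0/19


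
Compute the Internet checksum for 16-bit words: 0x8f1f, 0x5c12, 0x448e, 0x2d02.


Sum all words (with carry folding):
+ 0x8f1f = 0x8f1f
+ 0x5c12 = 0xeb31
+ 0x448e = 0x2fc0
+ 0x2d02 = 0x5cc2
One's complement: ~0x5cc2
Checksum = 0xa33d


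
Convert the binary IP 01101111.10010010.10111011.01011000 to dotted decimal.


01101111 = 111
10010010 = 146
10111011 = 187
01011000 = 88
IP: 111.146.187.88


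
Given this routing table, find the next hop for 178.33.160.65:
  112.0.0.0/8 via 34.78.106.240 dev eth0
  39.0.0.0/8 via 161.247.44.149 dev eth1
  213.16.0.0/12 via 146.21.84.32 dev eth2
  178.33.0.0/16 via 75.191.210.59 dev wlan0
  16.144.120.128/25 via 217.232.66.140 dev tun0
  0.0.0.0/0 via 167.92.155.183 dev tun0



Longest prefix match for 178.33.160.65:
  /8 112.0.0.0: no
  /8 39.0.0.0: no
  /12 213.16.0.0: no
  /16 178.33.0.0: MATCH
  /25 16.144.120.128: no
  /0 0.0.0.0: MATCH
Selected: next-hop 75.191.210.59 via wlan0 (matched /16)


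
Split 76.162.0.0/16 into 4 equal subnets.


New prefix = 16 + 2 = 18
Each subnet has 16384 addresses
  76.162.0.0/18
  76.162.64.0/18
  76.162.128.0/18
  76.162.192.0/18
Subnets: 76.162.0.0/18, 76.162.64.0/18, 76.162.128.0/18, 76.162.192.0/18


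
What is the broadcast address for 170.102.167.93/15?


Network: 170.102.0.0/15
Host bits = 17
Set all host bits to 1:
Broadcast: 170.103.255.255


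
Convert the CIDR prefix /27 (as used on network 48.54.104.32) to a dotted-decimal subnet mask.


/27 means 27 network bits, 5 host bits
Binary: 11111111111111111111111111100000
Mask: 255.255.255.224


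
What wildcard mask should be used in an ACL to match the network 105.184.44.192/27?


Subnet mask: 255.255.255.224
Wildcard = 255.255.255.255 - subnet mask
255 - 255 = 0
255 - 255 = 0
255 - 255 = 0
255 - 224 = 31
Wildcard: 0.0.0.31


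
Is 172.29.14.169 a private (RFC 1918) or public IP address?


RFC 1918 private ranges:
  10.0.0.0/8 (10.0.0.0 - 10.255.255.255)
  172.16.0.0/12 (172.16.0.0 - 172.31.255.255)
  192.168.0.0/16 (192.168.0.0 - 192.168.255.255)
Private (in 172.16.0.0/12)


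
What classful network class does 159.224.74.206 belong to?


First octet: 159
Binary: 10011111
10xxxxxx -> Class B (128-191)
Class B, default mask 255.255.0.0 (/16)


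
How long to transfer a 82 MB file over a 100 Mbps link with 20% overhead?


Effective throughput = 100 * (1 - 20/100) = 80 Mbps
File size in Mb = 82 * 8 = 656 Mb
Time = 656 / 80
Time = 8.2 seconds


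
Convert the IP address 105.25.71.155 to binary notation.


105 = 01101001
25 = 00011001
71 = 01000111
155 = 10011011
Binary: 01101001.00011001.01000111.10011011


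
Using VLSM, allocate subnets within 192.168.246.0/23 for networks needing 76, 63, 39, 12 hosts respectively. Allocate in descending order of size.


76 hosts -> /25 (126 usable): 192.168.246.0/25
63 hosts -> /25 (126 usable): 192.168.246.128/25
39 hosts -> /26 (62 usable): 192.168.247.0/26
12 hosts -> /28 (14 usable): 192.168.247.64/28
Allocation: 192.168.246.0/25 (76 hosts, 126 usable); 192.168.246.128/25 (63 hosts, 126 usable); 192.168.247.0/26 (39 hosts, 62 usable); 192.168.247.64/28 (12 hosts, 14 usable)


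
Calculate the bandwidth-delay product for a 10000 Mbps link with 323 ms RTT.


BDP = bandwidth * RTT
= 10000 Mbps * 323 ms
= 10000 * 1e6 * 323 / 1000 bits
= 3230000000 bits
= 403750000 bytes
= 394287.1094 KB
BDP = 3230000000 bits (403750000 bytes)


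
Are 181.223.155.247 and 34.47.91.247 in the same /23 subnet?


Mask: 255.255.254.0
181.223.155.247 AND mask = 181.223.154.0
34.47.91.247 AND mask = 34.47.90.0
No, different subnets (181.223.154.0 vs 34.47.90.0)


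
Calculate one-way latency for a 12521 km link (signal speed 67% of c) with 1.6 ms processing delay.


Speed = 0.67 * 3e5 km/s = 201000 km/s
Propagation delay = 12521 / 201000 = 0.0623 s = 62.2935 ms
Processing delay = 1.6 ms
Total one-way latency = 63.8935 ms


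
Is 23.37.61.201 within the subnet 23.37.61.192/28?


Subnet network: 23.37.61.192
Test IP AND mask: 23.37.61.192
Yes, 23.37.61.201 is in 23.37.61.192/28


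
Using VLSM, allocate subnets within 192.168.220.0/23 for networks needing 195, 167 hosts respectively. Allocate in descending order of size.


195 hosts -> /24 (254 usable): 192.168.220.0/24
167 hosts -> /24 (254 usable): 192.168.221.0/24
Allocation: 192.168.220.0/24 (195 hosts, 254 usable); 192.168.221.0/24 (167 hosts, 254 usable)


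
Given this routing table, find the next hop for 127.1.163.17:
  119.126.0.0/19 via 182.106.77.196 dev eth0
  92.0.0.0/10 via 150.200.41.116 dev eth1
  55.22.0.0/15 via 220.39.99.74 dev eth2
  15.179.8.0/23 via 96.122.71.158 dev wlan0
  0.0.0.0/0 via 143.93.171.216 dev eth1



Longest prefix match for 127.1.163.17:
  /19 119.126.0.0: no
  /10 92.0.0.0: no
  /15 55.22.0.0: no
  /23 15.179.8.0: no
  /0 0.0.0.0: MATCH
Selected: next-hop 143.93.171.216 via eth1 (matched /0)


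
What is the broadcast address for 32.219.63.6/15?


Network: 32.218.0.0/15
Host bits = 17
Set all host bits to 1:
Broadcast: 32.219.255.255


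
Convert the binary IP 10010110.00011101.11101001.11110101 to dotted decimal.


10010110 = 150
00011101 = 29
11101001 = 233
11110101 = 245
IP: 150.29.233.245


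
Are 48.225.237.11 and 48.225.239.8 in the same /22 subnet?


Mask: 255.255.252.0
48.225.237.11 AND mask = 48.225.236.0
48.225.239.8 AND mask = 48.225.236.0
Yes, same subnet (48.225.236.0)


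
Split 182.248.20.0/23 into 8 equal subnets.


New prefix = 23 + 3 = 26
Each subnet has 64 addresses
  182.248.20.0/26
  182.248.20.64/26
  182.248.20.128/26
  182.248.20.192/26
  182.248.21.0/26
  182.248.21.64/26
  182.248.21.128/26
  182.248.21.192/26
Subnets: 182.248.20.0/26, 182.248.20.64/26, 182.248.20.128/26, 182.248.20.192/26, 182.248.21.0/26, 182.248.21.64/26, 182.248.21.128/26, 182.248.21.192/26


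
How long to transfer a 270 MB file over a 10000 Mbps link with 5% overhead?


Effective throughput = 10000 * (1 - 5/100) = 9500 Mbps
File size in Mb = 270 * 8 = 2160 Mb
Time = 2160 / 9500
Time = 0.2274 seconds


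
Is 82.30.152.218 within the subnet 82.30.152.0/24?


Subnet network: 82.30.152.0
Test IP AND mask: 82.30.152.0
Yes, 82.30.152.218 is in 82.30.152.0/24


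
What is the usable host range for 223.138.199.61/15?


Network: 223.138.0.0
Broadcast: 223.139.255.255
First usable = network + 1
Last usable = broadcast - 1
Range: 223.138.0.1 to 223.139.255.254


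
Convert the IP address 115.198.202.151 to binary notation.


115 = 01110011
198 = 11000110
202 = 11001010
151 = 10010111
Binary: 01110011.11000110.11001010.10010111


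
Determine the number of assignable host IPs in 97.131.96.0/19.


Host bits = 32 - 19 = 13
Total addresses = 2^13 = 8192
Usable = total - 2 (network and broadcast)
Usable hosts: 8190


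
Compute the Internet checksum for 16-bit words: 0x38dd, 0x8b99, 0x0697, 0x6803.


Sum all words (with carry folding):
+ 0x38dd = 0x38dd
+ 0x8b99 = 0xc476
+ 0x0697 = 0xcb0d
+ 0x6803 = 0x3311
One's complement: ~0x3311
Checksum = 0xccee


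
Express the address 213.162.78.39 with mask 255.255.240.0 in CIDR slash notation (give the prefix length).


Binary: 11111111.11111111.11110000.00000000
Count leading 1s
Prefix: /20


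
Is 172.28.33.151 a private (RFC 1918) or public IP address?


RFC 1918 private ranges:
  10.0.0.0/8 (10.0.0.0 - 10.255.255.255)
  172.16.0.0/12 (172.16.0.0 - 172.31.255.255)
  192.168.0.0/16 (192.168.0.0 - 192.168.255.255)
Private (in 172.16.0.0/12)


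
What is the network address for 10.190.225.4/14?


IP:   00001010.10111110.11100001.00000100
Mask: 11111111.11111100.00000000.00000000
AND operation:
Net:  00001010.10111100.00000000.00000000
Network: 10.188.0.0/14


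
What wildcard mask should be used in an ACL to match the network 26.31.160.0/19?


Subnet mask: 255.255.224.0
Wildcard = 255.255.255.255 - subnet mask
255 - 255 = 0
255 - 255 = 0
255 - 224 = 31
255 - 0 = 255
Wildcard: 0.0.31.255


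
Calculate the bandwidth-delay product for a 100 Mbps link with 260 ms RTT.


BDP = bandwidth * RTT
= 100 Mbps * 260 ms
= 100 * 1e6 * 260 / 1000 bits
= 26000000 bits
= 3250000 bytes
= 3173.8281 KB
BDP = 26000000 bits (3250000 bytes)


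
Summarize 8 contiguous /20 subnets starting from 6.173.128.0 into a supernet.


Original prefix: /20
Number of subnets: 8 = 2^3
New prefix = 20 - 3 = 17
Supernet: 6.173.128.0/17


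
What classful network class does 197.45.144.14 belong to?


First octet: 197
Binary: 11000101
110xxxxx -> Class C (192-223)
Class C, default mask 255.255.255.0 (/24)


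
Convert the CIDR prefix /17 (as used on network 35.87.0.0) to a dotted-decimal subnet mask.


/17 means 17 network bits, 15 host bits
Binary: 11111111111111111000000000000000
Mask: 255.255.128.0


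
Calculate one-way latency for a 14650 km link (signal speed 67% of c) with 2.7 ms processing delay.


Speed = 0.67 * 3e5 km/s = 201000 km/s
Propagation delay = 14650 / 201000 = 0.0729 s = 72.8856 ms
Processing delay = 2.7 ms
Total one-way latency = 75.5856 ms


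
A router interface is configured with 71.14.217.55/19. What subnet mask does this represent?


/19 means 19 network bits, 13 host bits
Binary: 11111111111111111110000000000000
Mask: 255.255.224.0


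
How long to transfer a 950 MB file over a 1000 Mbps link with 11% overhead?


Effective throughput = 1000 * (1 - 11/100) = 890 Mbps
File size in Mb = 950 * 8 = 7600 Mb
Time = 7600 / 890
Time = 8.5393 seconds


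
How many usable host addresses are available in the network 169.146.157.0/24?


Host bits = 32 - 24 = 8
Total addresses = 2^8 = 256
Usable = total - 2 (network and broadcast)
Usable hosts: 254


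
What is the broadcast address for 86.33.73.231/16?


Network: 86.33.0.0/16
Host bits = 16
Set all host bits to 1:
Broadcast: 86.33.255.255


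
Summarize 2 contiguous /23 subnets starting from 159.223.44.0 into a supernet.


Original prefix: /23
Number of subnets: 2 = 2^1
New prefix = 23 - 1 = 22
Supernet: 159.223.44.0/22


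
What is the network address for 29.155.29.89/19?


IP:   00011101.10011011.00011101.01011001
Mask: 11111111.11111111.11100000.00000000
AND operation:
Net:  00011101.10011011.00000000.00000000
Network: 29.155.0.0/19


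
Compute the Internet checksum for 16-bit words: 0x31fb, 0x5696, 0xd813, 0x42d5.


Sum all words (with carry folding):
+ 0x31fb = 0x31fb
+ 0x5696 = 0x8891
+ 0xd813 = 0x60a5
+ 0x42d5 = 0xa37a
One's complement: ~0xa37a
Checksum = 0x5c85


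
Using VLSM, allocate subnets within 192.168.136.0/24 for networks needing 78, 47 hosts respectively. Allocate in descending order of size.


78 hosts -> /25 (126 usable): 192.168.136.0/25
47 hosts -> /26 (62 usable): 192.168.136.128/26
Allocation: 192.168.136.0/25 (78 hosts, 126 usable); 192.168.136.128/26 (47 hosts, 62 usable)


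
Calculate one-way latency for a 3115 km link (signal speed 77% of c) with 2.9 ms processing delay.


Speed = 0.77 * 3e5 km/s = 231000 km/s
Propagation delay = 3115 / 231000 = 0.0135 s = 13.4848 ms
Processing delay = 2.9 ms
Total one-way latency = 16.3848 ms


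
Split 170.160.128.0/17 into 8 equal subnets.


New prefix = 17 + 3 = 20
Each subnet has 4096 addresses
  170.160.128.0/20
  170.160.144.0/20
  170.160.160.0/20
  170.160.176.0/20
  170.160.192.0/20
  170.160.208.0/20
  170.160.224.0/20
  170.160.240.0/20
Subnets: 170.160.128.0/20, 170.160.144.0/20, 170.160.160.0/20, 170.160.176.0/20, 170.160.192.0/20, 170.160.208.0/20, 170.160.224.0/20, 170.160.240.0/20


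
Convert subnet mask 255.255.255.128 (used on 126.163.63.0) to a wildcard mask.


Subnet mask: 255.255.255.128
Wildcard = 255.255.255.255 - subnet mask
255 - 255 = 0
255 - 255 = 0
255 - 255 = 0
255 - 128 = 127
Wildcard: 0.0.0.127


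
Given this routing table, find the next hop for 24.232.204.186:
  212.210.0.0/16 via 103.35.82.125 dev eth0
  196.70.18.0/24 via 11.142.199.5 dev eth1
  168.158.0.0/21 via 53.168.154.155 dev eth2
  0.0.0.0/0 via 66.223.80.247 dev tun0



Longest prefix match for 24.232.204.186:
  /16 212.210.0.0: no
  /24 196.70.18.0: no
  /21 168.158.0.0: no
  /0 0.0.0.0: MATCH
Selected: next-hop 66.223.80.247 via tun0 (matched /0)


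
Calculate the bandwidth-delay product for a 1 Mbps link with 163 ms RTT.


BDP = bandwidth * RTT
= 1 Mbps * 163 ms
= 1 * 1e6 * 163 / 1000 bits
= 163000 bits
= 20375 bytes
= 19.8975 KB
BDP = 163000 bits (20375 bytes)


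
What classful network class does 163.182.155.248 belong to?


First octet: 163
Binary: 10100011
10xxxxxx -> Class B (128-191)
Class B, default mask 255.255.0.0 (/16)


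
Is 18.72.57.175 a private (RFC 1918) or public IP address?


RFC 1918 private ranges:
  10.0.0.0/8 (10.0.0.0 - 10.255.255.255)
  172.16.0.0/12 (172.16.0.0 - 172.31.255.255)
  192.168.0.0/16 (192.168.0.0 - 192.168.255.255)
Public (not in any RFC 1918 range)


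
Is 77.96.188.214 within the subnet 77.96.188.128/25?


Subnet network: 77.96.188.128
Test IP AND mask: 77.96.188.128
Yes, 77.96.188.214 is in 77.96.188.128/25


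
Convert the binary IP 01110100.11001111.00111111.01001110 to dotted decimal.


01110100 = 116
11001111 = 207
00111111 = 63
01001110 = 78
IP: 116.207.63.78


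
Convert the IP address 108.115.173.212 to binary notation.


108 = 01101100
115 = 01110011
173 = 10101101
212 = 11010100
Binary: 01101100.01110011.10101101.11010100


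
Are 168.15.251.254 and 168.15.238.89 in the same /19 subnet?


Mask: 255.255.224.0
168.15.251.254 AND mask = 168.15.224.0
168.15.238.89 AND mask = 168.15.224.0
Yes, same subnet (168.15.224.0)


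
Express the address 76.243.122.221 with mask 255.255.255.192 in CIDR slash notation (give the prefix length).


Binary: 11111111.11111111.11111111.11000000
Count leading 1s
Prefix: /26


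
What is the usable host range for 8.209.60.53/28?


Network: 8.209.60.48
Broadcast: 8.209.60.63
First usable = network + 1
Last usable = broadcast - 1
Range: 8.209.60.49 to 8.209.60.62
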